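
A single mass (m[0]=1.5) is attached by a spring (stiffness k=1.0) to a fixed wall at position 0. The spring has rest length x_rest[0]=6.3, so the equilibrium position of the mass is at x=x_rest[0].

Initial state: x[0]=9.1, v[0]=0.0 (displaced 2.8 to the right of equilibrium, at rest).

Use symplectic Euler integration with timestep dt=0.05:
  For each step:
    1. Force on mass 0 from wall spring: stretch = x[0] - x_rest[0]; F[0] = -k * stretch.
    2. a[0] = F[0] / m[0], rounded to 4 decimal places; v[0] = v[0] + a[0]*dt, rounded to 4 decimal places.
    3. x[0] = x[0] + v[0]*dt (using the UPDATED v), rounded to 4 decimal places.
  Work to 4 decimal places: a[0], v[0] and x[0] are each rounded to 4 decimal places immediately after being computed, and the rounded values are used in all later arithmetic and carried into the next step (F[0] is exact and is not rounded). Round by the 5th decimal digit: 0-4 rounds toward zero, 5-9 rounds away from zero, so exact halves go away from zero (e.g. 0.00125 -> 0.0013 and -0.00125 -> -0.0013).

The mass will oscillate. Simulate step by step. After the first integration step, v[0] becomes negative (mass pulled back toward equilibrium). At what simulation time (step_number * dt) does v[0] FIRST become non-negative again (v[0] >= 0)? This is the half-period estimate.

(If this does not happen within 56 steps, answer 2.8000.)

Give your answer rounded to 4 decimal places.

Answer: 2.8000

Derivation:
Step 0: x=[9.1000] v=[0.0000]
Step 1: x=[9.0953] v=[-0.0933]
Step 2: x=[9.0860] v=[-0.1865]
Step 3: x=[9.0720] v=[-0.2794]
Step 4: x=[9.0534] v=[-0.3718]
Step 5: x=[9.0302] v=[-0.4636]
Step 6: x=[9.0025] v=[-0.5546]
Step 7: x=[8.9703] v=[-0.6447]
Step 8: x=[8.9336] v=[-0.7337]
Step 9: x=[8.8925] v=[-0.8215]
Step 10: x=[8.8471] v=[-0.9079]
Step 11: x=[8.7975] v=[-0.9928]
Step 12: x=[8.7437] v=[-1.0761]
Step 13: x=[8.6858] v=[-1.1576]
Step 14: x=[8.6239] v=[-1.2371]
Step 15: x=[8.5582] v=[-1.3146]
Step 16: x=[8.4887] v=[-1.3899]
Step 17: x=[8.4156] v=[-1.4629]
Step 18: x=[8.3389] v=[-1.5334]
Step 19: x=[8.2588] v=[-1.6014]
Step 20: x=[8.1755] v=[-1.6667]
Step 21: x=[8.0890] v=[-1.7292]
Step 22: x=[7.9996] v=[-1.7888]
Step 23: x=[7.9073] v=[-1.8455]
Step 24: x=[7.8123] v=[-1.8991]
Step 25: x=[7.7148] v=[-1.9495]
Step 26: x=[7.6150] v=[-1.9967]
Step 27: x=[7.5130] v=[-2.0405]
Step 28: x=[7.4090] v=[-2.0809]
Step 29: x=[7.3031] v=[-2.1179]
Step 30: x=[7.1955] v=[-2.1513]
Step 31: x=[7.0864] v=[-2.1812]
Step 32: x=[6.9760] v=[-2.2074]
Step 33: x=[6.8645] v=[-2.2299]
Step 34: x=[6.7521] v=[-2.2487]
Step 35: x=[6.6389] v=[-2.2638]
Step 36: x=[6.5251] v=[-2.2751]
Step 37: x=[6.4110] v=[-2.2826]
Step 38: x=[6.2967] v=[-2.2863]
Step 39: x=[6.1824] v=[-2.2862]
Step 40: x=[6.0683] v=[-2.2823]
Step 41: x=[5.9546] v=[-2.2746]
Step 42: x=[5.8414] v=[-2.2631]
Step 43: x=[5.7290] v=[-2.2478]
Step 44: x=[5.6176] v=[-2.2288]
Step 45: x=[5.5073] v=[-2.2061]
Step 46: x=[5.3983] v=[-2.1797]
Step 47: x=[5.2908] v=[-2.1496]
Step 48: x=[5.1850] v=[-2.1160]
Step 49: x=[5.0811] v=[-2.0788]
Step 50: x=[4.9792] v=[-2.0382]
Step 51: x=[4.8795] v=[-1.9942]
Step 52: x=[4.7822] v=[-1.9469]
Step 53: x=[4.6874] v=[-1.8963]
Step 54: x=[4.5953] v=[-1.8425]
Step 55: x=[4.5060] v=[-1.7857]
Step 56: x=[4.4197] v=[-1.7259]
v[0] did not become non-negative within 56 steps; using fallback time=2.8000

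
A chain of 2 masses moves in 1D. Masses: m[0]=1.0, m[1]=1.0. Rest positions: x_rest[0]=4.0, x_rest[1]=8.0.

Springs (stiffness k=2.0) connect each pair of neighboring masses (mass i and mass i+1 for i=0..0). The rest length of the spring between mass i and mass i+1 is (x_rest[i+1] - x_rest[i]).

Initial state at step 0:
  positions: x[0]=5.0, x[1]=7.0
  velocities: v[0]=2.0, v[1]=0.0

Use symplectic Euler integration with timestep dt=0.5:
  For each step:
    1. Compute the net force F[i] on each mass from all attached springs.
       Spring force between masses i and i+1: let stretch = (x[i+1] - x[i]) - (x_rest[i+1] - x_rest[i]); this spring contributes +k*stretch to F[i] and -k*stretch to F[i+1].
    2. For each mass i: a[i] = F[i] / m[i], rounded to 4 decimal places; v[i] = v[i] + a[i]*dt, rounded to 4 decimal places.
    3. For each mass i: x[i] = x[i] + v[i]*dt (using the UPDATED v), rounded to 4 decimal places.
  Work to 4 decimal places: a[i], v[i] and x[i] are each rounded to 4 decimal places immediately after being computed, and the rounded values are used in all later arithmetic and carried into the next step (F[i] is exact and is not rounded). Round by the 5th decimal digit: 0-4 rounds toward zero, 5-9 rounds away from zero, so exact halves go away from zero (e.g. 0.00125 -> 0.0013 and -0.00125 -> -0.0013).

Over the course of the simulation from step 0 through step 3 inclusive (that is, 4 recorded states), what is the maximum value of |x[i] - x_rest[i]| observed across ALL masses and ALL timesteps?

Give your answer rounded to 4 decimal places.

Answer: 2.5000

Derivation:
Step 0: x=[5.0000 7.0000] v=[2.0000 0.0000]
Step 1: x=[5.0000 8.0000] v=[0.0000 2.0000]
Step 2: x=[4.5000 9.5000] v=[-1.0000 3.0000]
Step 3: x=[4.5000 10.5000] v=[0.0000 2.0000]
Max displacement = 2.5000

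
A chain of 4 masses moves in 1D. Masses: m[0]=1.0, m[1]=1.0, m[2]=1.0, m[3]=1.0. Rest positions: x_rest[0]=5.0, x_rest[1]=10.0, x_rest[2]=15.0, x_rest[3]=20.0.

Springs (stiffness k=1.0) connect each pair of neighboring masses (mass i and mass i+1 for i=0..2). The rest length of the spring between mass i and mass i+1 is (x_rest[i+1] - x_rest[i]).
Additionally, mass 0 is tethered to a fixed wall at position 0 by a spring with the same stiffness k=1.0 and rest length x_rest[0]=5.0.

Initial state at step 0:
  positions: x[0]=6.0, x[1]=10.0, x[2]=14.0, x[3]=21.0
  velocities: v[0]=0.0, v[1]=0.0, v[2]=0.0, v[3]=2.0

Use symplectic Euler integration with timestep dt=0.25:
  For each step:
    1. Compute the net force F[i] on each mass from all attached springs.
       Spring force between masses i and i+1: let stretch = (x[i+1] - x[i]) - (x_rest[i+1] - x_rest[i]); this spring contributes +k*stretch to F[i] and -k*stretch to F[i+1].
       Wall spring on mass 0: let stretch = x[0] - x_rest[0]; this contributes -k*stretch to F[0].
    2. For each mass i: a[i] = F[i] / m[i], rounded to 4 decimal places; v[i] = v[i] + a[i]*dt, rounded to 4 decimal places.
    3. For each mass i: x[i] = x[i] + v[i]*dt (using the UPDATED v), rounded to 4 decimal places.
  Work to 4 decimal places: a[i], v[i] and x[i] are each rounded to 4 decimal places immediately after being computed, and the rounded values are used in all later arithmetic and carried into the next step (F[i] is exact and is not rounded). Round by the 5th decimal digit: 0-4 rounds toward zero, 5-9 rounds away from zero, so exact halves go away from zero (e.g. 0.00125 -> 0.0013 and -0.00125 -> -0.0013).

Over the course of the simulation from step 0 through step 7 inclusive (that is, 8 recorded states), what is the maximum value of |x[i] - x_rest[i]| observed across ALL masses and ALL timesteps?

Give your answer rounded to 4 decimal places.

Step 0: x=[6.0000 10.0000 14.0000 21.0000] v=[0.0000 0.0000 0.0000 2.0000]
Step 1: x=[5.8750 10.0000 14.1875 21.3750] v=[-0.5000 0.0000 0.7500 1.5000]
Step 2: x=[5.6406 10.0039 14.5625 21.6133] v=[-0.9375 0.0156 1.5000 0.9531]
Step 3: x=[5.3264 10.0200 15.0933 21.7234] v=[-1.2568 0.0644 2.1231 0.4404]
Step 4: x=[4.9727 10.0598 15.7214 21.7316] v=[-1.4150 0.1593 2.5123 0.0329]
Step 5: x=[4.6261 10.1355 16.3713 21.6767] v=[-1.3864 0.3029 2.5995 -0.2197]
Step 6: x=[4.3347 10.2566 16.9630 21.6027] v=[-1.1656 0.4845 2.3669 -0.2961]
Step 7: x=[4.1425 10.4268 17.4256 21.5512] v=[-0.7688 0.6806 1.8502 -0.2060]
Max displacement = 2.4256

Answer: 2.4256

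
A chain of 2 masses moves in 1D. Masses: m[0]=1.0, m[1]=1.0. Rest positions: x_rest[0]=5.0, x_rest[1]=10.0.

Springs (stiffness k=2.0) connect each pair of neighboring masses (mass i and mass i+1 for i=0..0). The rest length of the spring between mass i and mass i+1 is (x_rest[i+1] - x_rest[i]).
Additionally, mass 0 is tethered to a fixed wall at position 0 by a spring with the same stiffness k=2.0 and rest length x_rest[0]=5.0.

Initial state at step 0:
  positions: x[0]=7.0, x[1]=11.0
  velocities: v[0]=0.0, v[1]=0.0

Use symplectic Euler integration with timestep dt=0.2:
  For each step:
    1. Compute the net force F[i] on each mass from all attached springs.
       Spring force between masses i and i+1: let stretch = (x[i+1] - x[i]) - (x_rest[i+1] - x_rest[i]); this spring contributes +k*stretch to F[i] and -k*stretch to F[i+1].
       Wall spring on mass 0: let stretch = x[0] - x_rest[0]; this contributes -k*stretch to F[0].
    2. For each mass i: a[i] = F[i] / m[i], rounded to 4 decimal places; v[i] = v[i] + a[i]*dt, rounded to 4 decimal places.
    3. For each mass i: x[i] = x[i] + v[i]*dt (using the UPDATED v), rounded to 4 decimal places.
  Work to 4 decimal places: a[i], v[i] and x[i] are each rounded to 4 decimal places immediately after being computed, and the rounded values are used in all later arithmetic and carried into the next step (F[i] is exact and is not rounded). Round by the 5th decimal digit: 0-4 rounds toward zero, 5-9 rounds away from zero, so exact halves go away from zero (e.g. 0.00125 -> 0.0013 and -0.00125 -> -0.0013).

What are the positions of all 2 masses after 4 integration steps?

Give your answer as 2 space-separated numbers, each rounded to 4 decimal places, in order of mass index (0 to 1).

Step 0: x=[7.0000 11.0000] v=[0.0000 0.0000]
Step 1: x=[6.7600 11.0800] v=[-1.2000 0.4000]
Step 2: x=[6.3248 11.2144] v=[-2.1760 0.6720]
Step 3: x=[5.7748 11.3576] v=[-2.7501 0.7162]
Step 4: x=[5.2094 11.4542] v=[-2.8269 0.4831]

Answer: 5.2094 11.4542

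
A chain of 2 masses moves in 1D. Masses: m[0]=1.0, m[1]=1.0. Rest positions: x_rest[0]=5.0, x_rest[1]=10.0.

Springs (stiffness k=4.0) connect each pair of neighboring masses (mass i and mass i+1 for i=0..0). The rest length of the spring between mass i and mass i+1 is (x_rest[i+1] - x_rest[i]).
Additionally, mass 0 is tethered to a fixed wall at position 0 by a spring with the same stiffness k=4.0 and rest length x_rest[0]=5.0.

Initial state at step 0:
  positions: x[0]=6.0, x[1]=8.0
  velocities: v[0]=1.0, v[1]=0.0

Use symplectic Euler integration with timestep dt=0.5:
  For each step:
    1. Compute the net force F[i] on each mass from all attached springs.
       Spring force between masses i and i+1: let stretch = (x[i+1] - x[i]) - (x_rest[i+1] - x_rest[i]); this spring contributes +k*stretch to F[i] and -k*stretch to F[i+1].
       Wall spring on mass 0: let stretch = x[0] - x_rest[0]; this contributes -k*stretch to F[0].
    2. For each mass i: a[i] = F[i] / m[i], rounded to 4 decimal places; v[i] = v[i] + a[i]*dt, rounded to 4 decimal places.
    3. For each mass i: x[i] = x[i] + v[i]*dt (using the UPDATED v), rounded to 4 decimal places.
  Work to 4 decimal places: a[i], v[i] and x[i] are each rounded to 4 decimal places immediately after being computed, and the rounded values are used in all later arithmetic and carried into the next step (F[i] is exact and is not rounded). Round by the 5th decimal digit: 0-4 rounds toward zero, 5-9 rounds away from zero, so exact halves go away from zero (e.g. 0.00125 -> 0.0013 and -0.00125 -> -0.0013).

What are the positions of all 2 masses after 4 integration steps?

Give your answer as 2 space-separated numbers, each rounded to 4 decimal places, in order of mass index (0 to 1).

Step 0: x=[6.0000 8.0000] v=[1.0000 0.0000]
Step 1: x=[2.5000 11.0000] v=[-7.0000 6.0000]
Step 2: x=[5.0000 10.5000] v=[5.0000 -1.0000]
Step 3: x=[8.0000 9.5000] v=[6.0000 -2.0000]
Step 4: x=[4.5000 12.0000] v=[-7.0000 5.0000]

Answer: 4.5000 12.0000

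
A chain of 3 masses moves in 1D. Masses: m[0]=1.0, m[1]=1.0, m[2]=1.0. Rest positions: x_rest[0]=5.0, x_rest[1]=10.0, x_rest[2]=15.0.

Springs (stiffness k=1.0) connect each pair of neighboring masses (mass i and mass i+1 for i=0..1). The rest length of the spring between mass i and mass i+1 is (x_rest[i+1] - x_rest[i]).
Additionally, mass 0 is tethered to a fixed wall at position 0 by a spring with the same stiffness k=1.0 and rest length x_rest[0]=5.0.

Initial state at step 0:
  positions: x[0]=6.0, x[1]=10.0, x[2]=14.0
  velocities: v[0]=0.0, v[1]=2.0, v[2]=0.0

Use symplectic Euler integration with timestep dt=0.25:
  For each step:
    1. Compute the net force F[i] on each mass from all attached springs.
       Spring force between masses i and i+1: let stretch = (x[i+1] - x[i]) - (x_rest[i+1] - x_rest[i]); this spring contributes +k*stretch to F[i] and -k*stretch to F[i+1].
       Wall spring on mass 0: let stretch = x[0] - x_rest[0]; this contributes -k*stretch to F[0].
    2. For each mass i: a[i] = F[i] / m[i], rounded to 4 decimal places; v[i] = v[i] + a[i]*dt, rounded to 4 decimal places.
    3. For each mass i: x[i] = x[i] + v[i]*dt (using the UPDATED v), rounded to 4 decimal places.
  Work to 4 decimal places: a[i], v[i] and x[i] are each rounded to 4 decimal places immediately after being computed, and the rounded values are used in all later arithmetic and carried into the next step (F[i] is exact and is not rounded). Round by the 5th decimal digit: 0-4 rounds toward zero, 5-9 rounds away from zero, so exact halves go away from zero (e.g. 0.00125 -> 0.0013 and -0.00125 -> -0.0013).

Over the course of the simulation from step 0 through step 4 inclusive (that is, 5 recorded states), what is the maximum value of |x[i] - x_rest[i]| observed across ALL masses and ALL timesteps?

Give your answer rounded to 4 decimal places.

Step 0: x=[6.0000 10.0000 14.0000] v=[0.0000 2.0000 0.0000]
Step 1: x=[5.8750 10.5000 14.0625] v=[-0.5000 2.0000 0.2500]
Step 2: x=[5.6719 10.9336 14.2149] v=[-0.8125 1.7344 0.6094]
Step 3: x=[5.4431 11.2434 14.4747] v=[-0.9151 1.2393 1.0391]
Step 4: x=[5.2367 11.3927 14.8450] v=[-0.8258 0.5971 1.4813]
Max displacement = 1.3927

Answer: 1.3927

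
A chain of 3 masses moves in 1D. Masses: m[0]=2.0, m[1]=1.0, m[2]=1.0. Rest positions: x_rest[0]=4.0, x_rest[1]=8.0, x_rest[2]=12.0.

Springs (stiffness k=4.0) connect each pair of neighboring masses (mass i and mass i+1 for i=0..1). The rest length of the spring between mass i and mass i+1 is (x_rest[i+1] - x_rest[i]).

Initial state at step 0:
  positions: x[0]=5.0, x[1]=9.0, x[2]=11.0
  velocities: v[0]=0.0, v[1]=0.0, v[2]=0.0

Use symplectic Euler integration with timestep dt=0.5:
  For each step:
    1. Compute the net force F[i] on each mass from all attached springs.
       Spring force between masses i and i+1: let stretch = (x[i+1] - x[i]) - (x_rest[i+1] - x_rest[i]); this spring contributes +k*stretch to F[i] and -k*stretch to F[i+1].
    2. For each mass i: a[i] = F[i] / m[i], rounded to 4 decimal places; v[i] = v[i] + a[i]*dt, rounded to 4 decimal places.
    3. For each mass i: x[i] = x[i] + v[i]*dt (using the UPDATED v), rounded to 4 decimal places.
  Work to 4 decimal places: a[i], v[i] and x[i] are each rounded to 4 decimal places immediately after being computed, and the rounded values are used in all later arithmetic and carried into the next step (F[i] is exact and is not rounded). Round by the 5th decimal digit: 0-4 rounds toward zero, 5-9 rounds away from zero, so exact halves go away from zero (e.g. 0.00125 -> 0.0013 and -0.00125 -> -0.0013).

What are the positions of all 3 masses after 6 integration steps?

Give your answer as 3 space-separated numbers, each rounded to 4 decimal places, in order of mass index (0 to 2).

Answer: 4.8125 9.6250 10.7500

Derivation:
Step 0: x=[5.0000 9.0000 11.0000] v=[0.0000 0.0000 0.0000]
Step 1: x=[5.0000 7.0000 13.0000] v=[0.0000 -4.0000 4.0000]
Step 2: x=[4.0000 9.0000 13.0000] v=[-2.0000 4.0000 0.0000]
Step 3: x=[3.5000 10.0000 13.0000] v=[-1.0000 2.0000 0.0000]
Step 4: x=[4.2500 7.5000 14.0000] v=[1.5000 -5.0000 2.0000]
Step 5: x=[4.6250 8.2500 12.5000] v=[0.7500 1.5000 -3.0000]
Step 6: x=[4.8125 9.6250 10.7500] v=[0.3750 2.7500 -3.5000]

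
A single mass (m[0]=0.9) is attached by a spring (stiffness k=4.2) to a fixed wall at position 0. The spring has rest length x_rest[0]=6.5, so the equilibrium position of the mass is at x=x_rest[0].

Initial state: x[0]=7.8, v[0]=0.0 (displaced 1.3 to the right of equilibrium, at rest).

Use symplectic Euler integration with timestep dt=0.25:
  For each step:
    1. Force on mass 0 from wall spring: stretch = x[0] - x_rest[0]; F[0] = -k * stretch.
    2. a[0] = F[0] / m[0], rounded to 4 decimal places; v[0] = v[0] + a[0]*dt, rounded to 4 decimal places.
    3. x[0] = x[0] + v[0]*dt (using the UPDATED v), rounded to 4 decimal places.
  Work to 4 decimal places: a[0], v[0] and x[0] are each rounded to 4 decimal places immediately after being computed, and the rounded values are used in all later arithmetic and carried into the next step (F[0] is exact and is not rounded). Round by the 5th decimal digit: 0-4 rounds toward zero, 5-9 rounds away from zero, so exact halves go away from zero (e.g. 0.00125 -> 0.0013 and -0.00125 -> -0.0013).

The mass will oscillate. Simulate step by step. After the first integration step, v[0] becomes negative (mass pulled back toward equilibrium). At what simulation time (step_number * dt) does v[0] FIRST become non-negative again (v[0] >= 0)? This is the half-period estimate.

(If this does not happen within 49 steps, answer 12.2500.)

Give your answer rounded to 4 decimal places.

Answer: 1.5000

Derivation:
Step 0: x=[7.8000] v=[0.0000]
Step 1: x=[7.4208] v=[-1.5167]
Step 2: x=[6.7731] v=[-2.5910]
Step 3: x=[6.0457] v=[-2.9096]
Step 4: x=[5.4508] v=[-2.3796]
Step 5: x=[5.1619] v=[-1.1555]
Step 6: x=[5.2633] v=[0.4056]
First v>=0 after going negative at step 6, time=1.5000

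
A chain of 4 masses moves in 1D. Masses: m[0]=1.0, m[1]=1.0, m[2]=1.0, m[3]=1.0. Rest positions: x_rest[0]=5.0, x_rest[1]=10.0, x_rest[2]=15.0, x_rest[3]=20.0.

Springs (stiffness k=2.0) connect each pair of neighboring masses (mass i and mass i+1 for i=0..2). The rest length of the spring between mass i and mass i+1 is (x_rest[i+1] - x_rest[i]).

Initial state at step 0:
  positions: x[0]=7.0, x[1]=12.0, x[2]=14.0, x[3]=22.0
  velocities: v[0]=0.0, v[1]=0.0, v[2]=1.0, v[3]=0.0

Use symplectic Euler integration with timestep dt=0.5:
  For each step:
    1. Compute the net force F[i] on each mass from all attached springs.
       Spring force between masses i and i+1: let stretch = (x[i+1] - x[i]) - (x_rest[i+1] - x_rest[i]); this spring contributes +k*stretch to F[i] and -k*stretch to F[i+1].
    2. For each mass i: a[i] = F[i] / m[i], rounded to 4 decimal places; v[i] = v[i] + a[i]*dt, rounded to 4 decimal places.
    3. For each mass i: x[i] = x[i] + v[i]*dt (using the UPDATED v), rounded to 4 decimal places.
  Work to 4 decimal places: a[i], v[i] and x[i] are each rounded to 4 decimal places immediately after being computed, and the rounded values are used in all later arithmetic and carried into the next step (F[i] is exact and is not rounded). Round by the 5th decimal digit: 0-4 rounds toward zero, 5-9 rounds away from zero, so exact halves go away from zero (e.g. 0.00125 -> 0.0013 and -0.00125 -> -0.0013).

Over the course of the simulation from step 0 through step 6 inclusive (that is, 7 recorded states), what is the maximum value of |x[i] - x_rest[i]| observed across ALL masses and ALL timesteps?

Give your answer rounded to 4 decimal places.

Answer: 4.0000

Derivation:
Step 0: x=[7.0000 12.0000 14.0000 22.0000] v=[0.0000 0.0000 1.0000 0.0000]
Step 1: x=[7.0000 10.5000 17.5000 20.5000] v=[0.0000 -3.0000 7.0000 -3.0000]
Step 2: x=[6.2500 10.7500 19.0000 20.0000] v=[-1.5000 0.5000 3.0000 -1.0000]
Step 3: x=[5.2500 12.8750 16.8750 21.5000] v=[-2.0000 4.2500 -4.2500 3.0000]
Step 4: x=[5.5625 13.1875 15.0625 23.1875] v=[0.6250 0.6250 -3.6250 3.3750]
Step 5: x=[7.1875 10.6250 16.3750 23.3125] v=[3.2500 -5.1250 2.6250 0.2500]
Step 6: x=[8.0313 9.2188 18.2813 22.4688] v=[1.6875 -2.8125 3.8125 -1.6875]
Max displacement = 4.0000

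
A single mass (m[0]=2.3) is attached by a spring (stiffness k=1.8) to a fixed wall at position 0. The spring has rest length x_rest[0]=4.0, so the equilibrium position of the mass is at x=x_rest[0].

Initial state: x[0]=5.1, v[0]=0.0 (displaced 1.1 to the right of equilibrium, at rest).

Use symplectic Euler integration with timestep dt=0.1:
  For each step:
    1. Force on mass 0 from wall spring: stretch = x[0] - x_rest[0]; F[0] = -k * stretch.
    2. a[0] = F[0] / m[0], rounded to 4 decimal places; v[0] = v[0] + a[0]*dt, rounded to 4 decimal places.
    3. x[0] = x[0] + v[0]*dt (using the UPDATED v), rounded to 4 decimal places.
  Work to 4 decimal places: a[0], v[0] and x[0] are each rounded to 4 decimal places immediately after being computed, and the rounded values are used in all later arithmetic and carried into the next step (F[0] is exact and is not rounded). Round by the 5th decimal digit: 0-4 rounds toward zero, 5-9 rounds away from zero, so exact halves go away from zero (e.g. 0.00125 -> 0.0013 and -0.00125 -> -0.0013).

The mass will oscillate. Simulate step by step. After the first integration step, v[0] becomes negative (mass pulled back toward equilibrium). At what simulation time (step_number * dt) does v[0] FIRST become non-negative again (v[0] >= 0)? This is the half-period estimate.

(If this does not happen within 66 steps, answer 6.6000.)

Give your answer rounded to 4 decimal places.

Answer: 3.6000

Derivation:
Step 0: x=[5.1000] v=[0.0000]
Step 1: x=[5.0914] v=[-0.0861]
Step 2: x=[5.0743] v=[-0.1715]
Step 3: x=[5.0487] v=[-0.2556]
Step 4: x=[5.0149] v=[-0.3377]
Step 5: x=[4.9732] v=[-0.4171]
Step 6: x=[4.9239] v=[-0.4933]
Step 7: x=[4.8673] v=[-0.5656]
Step 8: x=[4.8040] v=[-0.6335]
Step 9: x=[4.7344] v=[-0.6964]
Step 10: x=[4.6590] v=[-0.7539]
Step 11: x=[4.5785] v=[-0.8055]
Step 12: x=[4.4934] v=[-0.8508]
Step 13: x=[4.4045] v=[-0.8894]
Step 14: x=[4.3124] v=[-0.9211]
Step 15: x=[4.2178] v=[-0.9456]
Step 16: x=[4.1215] v=[-0.9627]
Step 17: x=[4.0243] v=[-0.9722]
Step 18: x=[3.9269] v=[-0.9741]
Step 19: x=[3.8301] v=[-0.9684]
Step 20: x=[3.7346] v=[-0.9551]
Step 21: x=[3.6412] v=[-0.9343]
Step 22: x=[3.5506] v=[-0.9062]
Step 23: x=[3.4635] v=[-0.8710]
Step 24: x=[3.3806] v=[-0.8290]
Step 25: x=[3.3026] v=[-0.7805]
Step 26: x=[3.2300] v=[-0.7259]
Step 27: x=[3.1634] v=[-0.6656]
Step 28: x=[3.1034] v=[-0.6001]
Step 29: x=[3.0504] v=[-0.5299]
Step 30: x=[3.0048] v=[-0.4556]
Step 31: x=[2.9670] v=[-0.3777]
Step 32: x=[2.9373] v=[-0.2969]
Step 33: x=[2.9159] v=[-0.2137]
Step 34: x=[2.9030] v=[-0.1289]
Step 35: x=[2.8987] v=[-0.0431]
Step 36: x=[2.9030] v=[0.0431]
First v>=0 after going negative at step 36, time=3.6000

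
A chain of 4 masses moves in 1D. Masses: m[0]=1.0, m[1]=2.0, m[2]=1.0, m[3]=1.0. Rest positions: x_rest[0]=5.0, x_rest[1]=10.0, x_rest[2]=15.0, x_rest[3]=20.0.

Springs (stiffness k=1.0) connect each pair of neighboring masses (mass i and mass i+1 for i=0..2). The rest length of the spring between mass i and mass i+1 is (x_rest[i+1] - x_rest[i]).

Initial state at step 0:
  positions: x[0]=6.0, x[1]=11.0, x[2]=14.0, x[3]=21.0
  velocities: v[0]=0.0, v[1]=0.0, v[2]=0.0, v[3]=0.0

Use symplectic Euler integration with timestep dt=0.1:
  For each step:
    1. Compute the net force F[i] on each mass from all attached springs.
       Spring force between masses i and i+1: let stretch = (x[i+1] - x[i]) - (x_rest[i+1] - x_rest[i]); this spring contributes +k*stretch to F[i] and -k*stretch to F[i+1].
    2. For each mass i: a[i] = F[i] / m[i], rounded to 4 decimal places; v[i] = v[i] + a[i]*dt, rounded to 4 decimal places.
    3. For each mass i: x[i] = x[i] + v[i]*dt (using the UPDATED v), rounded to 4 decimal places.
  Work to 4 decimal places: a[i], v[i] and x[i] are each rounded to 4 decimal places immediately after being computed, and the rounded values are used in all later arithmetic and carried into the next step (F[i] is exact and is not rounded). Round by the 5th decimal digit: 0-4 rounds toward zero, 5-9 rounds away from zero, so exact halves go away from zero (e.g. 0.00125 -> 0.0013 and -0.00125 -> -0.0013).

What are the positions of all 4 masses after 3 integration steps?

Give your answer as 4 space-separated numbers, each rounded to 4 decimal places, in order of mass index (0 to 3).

Answer: 5.9995 10.9415 14.2345 20.8830

Derivation:
Step 0: x=[6.0000 11.0000 14.0000 21.0000] v=[0.0000 0.0000 0.0000 0.0000]
Step 1: x=[6.0000 10.9900 14.0400 20.9800] v=[0.0000 -0.1000 0.4000 -0.2000]
Step 2: x=[5.9999 10.9703 14.1189 20.9406] v=[-0.0010 -0.1970 0.7890 -0.3940]
Step 3: x=[5.9995 10.9415 14.2345 20.8830] v=[-0.0040 -0.2881 1.1563 -0.5762]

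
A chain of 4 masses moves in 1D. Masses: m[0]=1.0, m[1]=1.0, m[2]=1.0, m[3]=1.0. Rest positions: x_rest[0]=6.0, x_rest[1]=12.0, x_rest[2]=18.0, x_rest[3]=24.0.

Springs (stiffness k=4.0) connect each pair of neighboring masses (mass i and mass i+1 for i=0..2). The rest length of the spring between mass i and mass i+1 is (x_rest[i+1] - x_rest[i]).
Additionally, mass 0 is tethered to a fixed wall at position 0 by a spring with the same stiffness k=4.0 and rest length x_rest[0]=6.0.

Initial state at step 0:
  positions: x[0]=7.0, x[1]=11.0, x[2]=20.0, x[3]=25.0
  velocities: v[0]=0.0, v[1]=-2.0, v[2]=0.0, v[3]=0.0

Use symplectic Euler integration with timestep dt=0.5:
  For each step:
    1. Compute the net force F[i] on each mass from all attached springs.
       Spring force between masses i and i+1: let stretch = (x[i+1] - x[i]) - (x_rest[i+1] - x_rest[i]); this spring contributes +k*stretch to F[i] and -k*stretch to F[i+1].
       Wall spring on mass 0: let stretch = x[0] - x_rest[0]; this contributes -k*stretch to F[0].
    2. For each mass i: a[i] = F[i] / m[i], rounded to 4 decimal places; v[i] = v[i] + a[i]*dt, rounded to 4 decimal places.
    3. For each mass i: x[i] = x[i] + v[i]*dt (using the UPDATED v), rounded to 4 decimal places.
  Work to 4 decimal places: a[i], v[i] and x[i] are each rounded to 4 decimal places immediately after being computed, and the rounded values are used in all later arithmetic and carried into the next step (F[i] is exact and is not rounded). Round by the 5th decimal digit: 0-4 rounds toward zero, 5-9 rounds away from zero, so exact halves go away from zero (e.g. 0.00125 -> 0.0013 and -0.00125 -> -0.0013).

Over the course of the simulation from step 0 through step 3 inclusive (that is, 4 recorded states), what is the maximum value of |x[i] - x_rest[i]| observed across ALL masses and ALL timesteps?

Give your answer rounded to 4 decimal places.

Step 0: x=[7.0000 11.0000 20.0000 25.0000] v=[0.0000 -2.0000 0.0000 0.0000]
Step 1: x=[4.0000 15.0000 16.0000 26.0000] v=[-6.0000 8.0000 -8.0000 2.0000]
Step 2: x=[8.0000 9.0000 21.0000 23.0000] v=[8.0000 -12.0000 10.0000 -6.0000]
Step 3: x=[5.0000 14.0000 16.0000 24.0000] v=[-6.0000 10.0000 -10.0000 2.0000]
Max displacement = 3.0000

Answer: 3.0000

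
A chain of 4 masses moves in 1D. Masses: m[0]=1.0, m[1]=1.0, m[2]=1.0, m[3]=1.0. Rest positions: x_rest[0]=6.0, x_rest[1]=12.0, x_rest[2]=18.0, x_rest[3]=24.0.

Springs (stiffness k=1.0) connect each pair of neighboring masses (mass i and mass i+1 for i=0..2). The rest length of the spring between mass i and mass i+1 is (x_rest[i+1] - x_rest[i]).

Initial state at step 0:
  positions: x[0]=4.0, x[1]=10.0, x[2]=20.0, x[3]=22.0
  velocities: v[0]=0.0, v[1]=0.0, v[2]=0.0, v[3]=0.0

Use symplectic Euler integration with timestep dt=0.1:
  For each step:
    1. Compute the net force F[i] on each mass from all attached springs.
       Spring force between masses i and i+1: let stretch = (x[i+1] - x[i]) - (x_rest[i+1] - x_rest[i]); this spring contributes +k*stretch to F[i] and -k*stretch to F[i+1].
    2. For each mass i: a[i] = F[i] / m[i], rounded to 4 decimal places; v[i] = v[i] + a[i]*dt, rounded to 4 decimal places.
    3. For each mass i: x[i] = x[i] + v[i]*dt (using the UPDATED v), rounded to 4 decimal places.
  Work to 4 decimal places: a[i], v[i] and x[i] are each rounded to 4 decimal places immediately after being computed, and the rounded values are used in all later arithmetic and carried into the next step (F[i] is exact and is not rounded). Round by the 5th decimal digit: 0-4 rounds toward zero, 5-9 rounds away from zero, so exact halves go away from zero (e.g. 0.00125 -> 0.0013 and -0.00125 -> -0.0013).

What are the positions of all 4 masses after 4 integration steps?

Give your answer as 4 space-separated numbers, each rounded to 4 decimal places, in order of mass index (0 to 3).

Step 0: x=[4.0000 10.0000 20.0000 22.0000] v=[0.0000 0.0000 0.0000 0.0000]
Step 1: x=[4.0000 10.0400 19.9200 22.0400] v=[0.0000 0.4000 -0.8000 0.4000]
Step 2: x=[4.0004 10.1184 19.7624 22.1188] v=[0.0040 0.7840 -1.5760 0.7880]
Step 3: x=[4.0020 10.2321 19.5319 22.2340] v=[0.0158 1.1366 -2.3048 1.1524]
Step 4: x=[4.0059 10.3765 19.2354 22.3822] v=[0.0388 1.4436 -2.9646 1.4822]

Answer: 4.0059 10.3765 19.2354 22.3822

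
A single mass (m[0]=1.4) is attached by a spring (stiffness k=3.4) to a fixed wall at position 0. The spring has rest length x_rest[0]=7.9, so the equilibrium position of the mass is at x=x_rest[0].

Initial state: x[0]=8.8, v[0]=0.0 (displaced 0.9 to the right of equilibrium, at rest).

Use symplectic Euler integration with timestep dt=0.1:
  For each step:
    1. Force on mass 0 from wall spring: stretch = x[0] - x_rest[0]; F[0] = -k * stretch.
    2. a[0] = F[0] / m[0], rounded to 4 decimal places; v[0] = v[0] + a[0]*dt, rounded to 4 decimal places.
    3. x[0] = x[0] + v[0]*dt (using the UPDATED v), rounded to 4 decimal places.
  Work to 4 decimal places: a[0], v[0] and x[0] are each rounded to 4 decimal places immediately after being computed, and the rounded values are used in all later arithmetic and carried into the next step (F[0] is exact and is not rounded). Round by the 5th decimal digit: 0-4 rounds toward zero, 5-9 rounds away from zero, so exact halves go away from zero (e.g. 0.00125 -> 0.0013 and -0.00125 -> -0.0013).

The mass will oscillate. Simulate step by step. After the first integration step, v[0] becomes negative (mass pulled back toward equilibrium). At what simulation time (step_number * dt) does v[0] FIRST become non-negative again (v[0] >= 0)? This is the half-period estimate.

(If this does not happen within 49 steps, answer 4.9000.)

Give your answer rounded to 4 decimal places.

Step 0: x=[8.8000] v=[0.0000]
Step 1: x=[8.7781] v=[-0.2186]
Step 2: x=[8.7349] v=[-0.4319]
Step 3: x=[8.6714] v=[-0.6347]
Step 4: x=[8.5892] v=[-0.8220]
Step 5: x=[8.4903] v=[-0.9894]
Step 6: x=[8.3770] v=[-1.1328]
Step 7: x=[8.2521] v=[-1.2486]
Step 8: x=[8.1187] v=[-1.3341]
Step 9: x=[7.9800] v=[-1.3872]
Step 10: x=[7.8393] v=[-1.4066]
Step 11: x=[7.7001] v=[-1.3919]
Step 12: x=[7.5658] v=[-1.3434]
Step 13: x=[7.4396] v=[-1.2622]
Step 14: x=[7.3246] v=[-1.1504]
Step 15: x=[7.2235] v=[-1.0107]
Step 16: x=[7.1389] v=[-0.8464]
Step 17: x=[7.0727] v=[-0.6616]
Step 18: x=[7.0266] v=[-0.4607]
Step 19: x=[7.0017] v=[-0.2486]
Step 20: x=[6.9987] v=[-0.0304]
Step 21: x=[7.0176] v=[0.1885]
First v>=0 after going negative at step 21, time=2.1000

Answer: 2.1000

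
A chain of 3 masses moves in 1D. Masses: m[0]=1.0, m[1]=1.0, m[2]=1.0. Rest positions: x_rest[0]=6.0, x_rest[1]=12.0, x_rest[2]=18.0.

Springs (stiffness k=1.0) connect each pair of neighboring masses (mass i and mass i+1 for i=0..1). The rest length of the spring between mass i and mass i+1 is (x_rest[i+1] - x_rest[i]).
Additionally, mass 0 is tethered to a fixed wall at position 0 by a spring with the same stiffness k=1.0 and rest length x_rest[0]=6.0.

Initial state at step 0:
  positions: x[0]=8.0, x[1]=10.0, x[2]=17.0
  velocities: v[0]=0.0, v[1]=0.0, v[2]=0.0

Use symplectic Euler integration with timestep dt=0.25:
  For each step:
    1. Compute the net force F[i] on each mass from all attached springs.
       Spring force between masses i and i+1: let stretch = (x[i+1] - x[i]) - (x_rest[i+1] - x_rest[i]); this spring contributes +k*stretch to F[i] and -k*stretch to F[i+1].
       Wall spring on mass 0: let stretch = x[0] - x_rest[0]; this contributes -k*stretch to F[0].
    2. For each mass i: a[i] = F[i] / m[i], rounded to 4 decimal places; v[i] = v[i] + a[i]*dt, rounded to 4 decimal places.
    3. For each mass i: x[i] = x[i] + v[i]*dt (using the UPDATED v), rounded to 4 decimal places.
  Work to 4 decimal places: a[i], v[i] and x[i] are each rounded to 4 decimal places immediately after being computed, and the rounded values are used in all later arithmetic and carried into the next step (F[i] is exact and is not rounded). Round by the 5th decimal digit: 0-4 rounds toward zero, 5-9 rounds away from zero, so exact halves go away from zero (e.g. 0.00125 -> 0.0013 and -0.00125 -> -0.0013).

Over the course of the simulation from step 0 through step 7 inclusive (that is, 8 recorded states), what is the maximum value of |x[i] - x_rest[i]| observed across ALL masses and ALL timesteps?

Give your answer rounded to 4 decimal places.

Step 0: x=[8.0000 10.0000 17.0000] v=[0.0000 0.0000 0.0000]
Step 1: x=[7.6250 10.3125 16.9375] v=[-1.5000 1.2500 -0.2500]
Step 2: x=[6.9414 10.8711 16.8359] v=[-2.7344 2.2344 -0.4063]
Step 3: x=[6.0696 11.5569 16.7365] v=[-3.4873 2.7432 -0.3975]
Step 4: x=[5.1614 12.2235 16.6884] v=[-3.6329 2.6663 -0.1924]
Step 5: x=[4.3720 12.7278 16.7363] v=[-3.1577 2.0170 0.1914]
Step 6: x=[3.8316 12.9604 16.9086] v=[-2.1618 0.9302 0.6893]
Step 7: x=[3.6222 12.8692 17.2092] v=[-0.8375 -0.3650 1.2023]
Max displacement = 2.3778

Answer: 2.3778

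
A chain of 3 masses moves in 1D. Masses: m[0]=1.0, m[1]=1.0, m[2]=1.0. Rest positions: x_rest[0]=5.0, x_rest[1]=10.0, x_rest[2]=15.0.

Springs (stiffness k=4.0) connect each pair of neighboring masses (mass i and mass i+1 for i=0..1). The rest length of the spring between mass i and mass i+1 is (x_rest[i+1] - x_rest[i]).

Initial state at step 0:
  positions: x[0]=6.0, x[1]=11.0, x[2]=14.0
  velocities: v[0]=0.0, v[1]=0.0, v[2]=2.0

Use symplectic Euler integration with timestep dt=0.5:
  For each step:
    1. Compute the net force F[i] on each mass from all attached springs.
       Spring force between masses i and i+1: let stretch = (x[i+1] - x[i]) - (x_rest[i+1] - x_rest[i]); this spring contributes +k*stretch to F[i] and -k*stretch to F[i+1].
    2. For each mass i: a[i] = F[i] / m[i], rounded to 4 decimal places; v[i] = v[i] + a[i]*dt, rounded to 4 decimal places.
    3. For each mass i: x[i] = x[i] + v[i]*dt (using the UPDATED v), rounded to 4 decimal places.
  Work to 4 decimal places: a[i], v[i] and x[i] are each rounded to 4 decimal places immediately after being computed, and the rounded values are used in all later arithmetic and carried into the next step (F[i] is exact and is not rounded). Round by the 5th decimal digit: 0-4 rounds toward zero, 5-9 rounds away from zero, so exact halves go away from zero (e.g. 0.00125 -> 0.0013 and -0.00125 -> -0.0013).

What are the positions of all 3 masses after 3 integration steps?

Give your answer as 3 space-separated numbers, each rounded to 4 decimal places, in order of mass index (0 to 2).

Answer: 5.0000 12.0000 17.0000

Derivation:
Step 0: x=[6.0000 11.0000 14.0000] v=[0.0000 0.0000 2.0000]
Step 1: x=[6.0000 9.0000 17.0000] v=[0.0000 -4.0000 6.0000]
Step 2: x=[4.0000 12.0000 17.0000] v=[-4.0000 6.0000 0.0000]
Step 3: x=[5.0000 12.0000 17.0000] v=[2.0000 0.0000 0.0000]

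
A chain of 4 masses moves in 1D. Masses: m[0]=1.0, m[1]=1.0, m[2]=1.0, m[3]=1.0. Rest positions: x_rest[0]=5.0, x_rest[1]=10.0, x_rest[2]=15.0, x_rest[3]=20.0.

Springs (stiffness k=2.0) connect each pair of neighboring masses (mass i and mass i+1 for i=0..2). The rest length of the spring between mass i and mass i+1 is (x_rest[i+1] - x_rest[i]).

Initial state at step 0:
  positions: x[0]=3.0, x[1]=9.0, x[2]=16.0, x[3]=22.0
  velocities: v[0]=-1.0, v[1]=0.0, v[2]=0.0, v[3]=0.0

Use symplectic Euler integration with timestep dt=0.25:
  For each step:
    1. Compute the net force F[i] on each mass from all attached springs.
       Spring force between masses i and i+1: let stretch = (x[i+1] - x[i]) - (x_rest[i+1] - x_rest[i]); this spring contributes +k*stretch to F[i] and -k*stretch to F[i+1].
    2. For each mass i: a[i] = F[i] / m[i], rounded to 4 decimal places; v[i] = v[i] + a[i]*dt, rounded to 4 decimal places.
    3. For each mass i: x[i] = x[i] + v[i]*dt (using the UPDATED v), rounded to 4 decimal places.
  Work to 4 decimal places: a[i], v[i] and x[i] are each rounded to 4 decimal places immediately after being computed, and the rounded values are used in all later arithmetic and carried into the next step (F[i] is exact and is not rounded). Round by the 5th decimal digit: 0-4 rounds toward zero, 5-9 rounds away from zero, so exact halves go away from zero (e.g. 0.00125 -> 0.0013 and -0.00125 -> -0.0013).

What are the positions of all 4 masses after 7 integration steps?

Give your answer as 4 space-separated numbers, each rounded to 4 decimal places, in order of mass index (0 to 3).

Answer: 5.2156 9.6289 14.3965 19.0090

Derivation:
Step 0: x=[3.0000 9.0000 16.0000 22.0000] v=[-1.0000 0.0000 0.0000 0.0000]
Step 1: x=[2.8750 9.1250 15.8750 21.8750] v=[-0.5000 0.5000 -0.5000 -0.5000]
Step 2: x=[2.9063 9.3125 15.6563 21.6250] v=[0.1250 0.7500 -0.8750 -1.0000]
Step 3: x=[3.1133 9.4922 15.3907 21.2539] v=[0.8281 0.7188 -1.0626 -1.4844]
Step 4: x=[3.4927 9.6119 15.1206 20.7749] v=[1.5176 0.4786 -1.0803 -1.9160]
Step 5: x=[4.0120 9.6553 14.8687 20.2141] v=[2.0772 0.1734 -1.0075 -2.2432]
Step 6: x=[4.6117 9.6449 14.6333 19.6101] v=[2.3989 -0.0416 -0.9415 -2.4159]
Step 7: x=[5.2156 9.6289 14.3965 19.0090] v=[2.4155 -0.0640 -0.9473 -2.4043]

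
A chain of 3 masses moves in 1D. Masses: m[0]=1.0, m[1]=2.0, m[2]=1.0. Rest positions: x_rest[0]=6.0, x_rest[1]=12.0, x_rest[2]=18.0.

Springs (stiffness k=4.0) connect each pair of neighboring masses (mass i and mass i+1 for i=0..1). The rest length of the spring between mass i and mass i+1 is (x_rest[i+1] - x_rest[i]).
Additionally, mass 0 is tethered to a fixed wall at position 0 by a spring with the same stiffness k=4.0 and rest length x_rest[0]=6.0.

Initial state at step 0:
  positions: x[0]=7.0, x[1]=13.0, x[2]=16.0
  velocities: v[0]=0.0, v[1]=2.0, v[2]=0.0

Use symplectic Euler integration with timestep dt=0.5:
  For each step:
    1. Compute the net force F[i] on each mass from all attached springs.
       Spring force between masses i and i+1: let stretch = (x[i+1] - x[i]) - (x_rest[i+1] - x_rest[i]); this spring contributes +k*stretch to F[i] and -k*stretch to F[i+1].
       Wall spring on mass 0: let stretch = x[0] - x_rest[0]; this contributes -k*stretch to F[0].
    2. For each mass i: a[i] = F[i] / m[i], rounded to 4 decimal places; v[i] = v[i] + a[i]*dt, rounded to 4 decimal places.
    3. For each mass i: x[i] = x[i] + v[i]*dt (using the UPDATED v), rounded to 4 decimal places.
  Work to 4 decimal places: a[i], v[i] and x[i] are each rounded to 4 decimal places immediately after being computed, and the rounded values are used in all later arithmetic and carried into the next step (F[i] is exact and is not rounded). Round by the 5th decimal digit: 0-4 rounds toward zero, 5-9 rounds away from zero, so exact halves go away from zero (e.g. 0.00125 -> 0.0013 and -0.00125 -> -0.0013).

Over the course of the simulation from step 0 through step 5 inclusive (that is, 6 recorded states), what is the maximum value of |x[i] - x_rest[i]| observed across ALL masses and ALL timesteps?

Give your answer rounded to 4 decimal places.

Answer: 3.5000

Derivation:
Step 0: x=[7.0000 13.0000 16.0000] v=[0.0000 2.0000 0.0000]
Step 1: x=[6.0000 12.5000 19.0000] v=[-2.0000 -1.0000 6.0000]
Step 2: x=[5.5000 12.0000 21.5000] v=[-1.0000 -1.0000 5.0000]
Step 3: x=[6.0000 13.0000 20.5000] v=[1.0000 2.0000 -2.0000]
Step 4: x=[7.5000 14.2500 18.0000] v=[3.0000 2.5000 -5.0000]
Step 5: x=[8.2500 14.0000 17.7500] v=[1.5000 -0.5000 -0.5000]
Max displacement = 3.5000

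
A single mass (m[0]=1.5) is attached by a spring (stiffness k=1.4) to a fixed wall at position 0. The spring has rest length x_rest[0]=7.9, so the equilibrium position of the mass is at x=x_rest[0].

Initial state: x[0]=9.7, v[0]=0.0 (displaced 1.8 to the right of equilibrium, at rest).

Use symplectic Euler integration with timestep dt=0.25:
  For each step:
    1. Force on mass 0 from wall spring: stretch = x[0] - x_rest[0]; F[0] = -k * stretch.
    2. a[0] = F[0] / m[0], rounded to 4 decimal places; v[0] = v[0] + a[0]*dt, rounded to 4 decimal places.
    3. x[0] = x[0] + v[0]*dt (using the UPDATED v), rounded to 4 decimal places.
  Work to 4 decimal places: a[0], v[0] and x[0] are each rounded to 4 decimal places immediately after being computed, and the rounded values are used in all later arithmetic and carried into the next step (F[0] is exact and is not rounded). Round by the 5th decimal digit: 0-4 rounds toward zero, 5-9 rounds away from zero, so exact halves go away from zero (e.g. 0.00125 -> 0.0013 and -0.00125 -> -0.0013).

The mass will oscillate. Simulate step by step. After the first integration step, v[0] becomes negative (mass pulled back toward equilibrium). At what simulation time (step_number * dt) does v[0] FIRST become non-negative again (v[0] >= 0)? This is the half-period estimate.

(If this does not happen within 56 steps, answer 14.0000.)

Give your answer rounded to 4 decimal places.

Step 0: x=[9.7000] v=[0.0000]
Step 1: x=[9.5950] v=[-0.4200]
Step 2: x=[9.3911] v=[-0.8155]
Step 3: x=[9.1003] v=[-1.1634]
Step 4: x=[8.7394] v=[-1.4435]
Step 5: x=[8.3296] v=[-1.6394]
Step 6: x=[7.8947] v=[-1.7397]
Step 7: x=[7.4601] v=[-1.7385]
Step 8: x=[7.0511] v=[-1.6359]
Step 9: x=[6.6917] v=[-1.4378]
Step 10: x=[6.4027] v=[-1.1559]
Step 11: x=[6.2011] v=[-0.8065]
Step 12: x=[6.0986] v=[-0.4101]
Step 13: x=[6.1012] v=[0.0102]
First v>=0 after going negative at step 13, time=3.2500

Answer: 3.2500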